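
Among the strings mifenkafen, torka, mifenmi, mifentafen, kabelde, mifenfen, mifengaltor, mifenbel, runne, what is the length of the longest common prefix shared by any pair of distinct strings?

5

Equivalently: take the maximum, over all pairs, of their longest common prefix length.
"mifenbel" and "mifenfen" agree on "mifen" (5 characters) before diverging; nothing deeper is shared.
Longest shared-prefix length: 5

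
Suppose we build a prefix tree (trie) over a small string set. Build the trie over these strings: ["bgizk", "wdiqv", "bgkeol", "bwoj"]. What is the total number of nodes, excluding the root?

17

Count nodes per top-level branch (shared prefixes stored once):
  'b'-branch (bgizk, bgkeol, bwoj): 12 nodes
  'w'-branch (wdiqv): 5 nodes
Sum: 17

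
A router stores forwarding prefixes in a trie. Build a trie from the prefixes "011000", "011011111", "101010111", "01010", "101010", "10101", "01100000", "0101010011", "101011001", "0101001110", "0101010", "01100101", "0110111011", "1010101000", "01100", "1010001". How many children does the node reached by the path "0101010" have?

1

Follow the path "0101010" to its node, then look at its outgoing edges.
Characters that immediately follow "0101010" among the stored strings: {0}.
That node has 1 child edge.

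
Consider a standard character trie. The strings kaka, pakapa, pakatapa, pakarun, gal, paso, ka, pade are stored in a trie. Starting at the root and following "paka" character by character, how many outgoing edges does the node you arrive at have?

3

Walk "paka" from the root, arriving at one node.
Distinct next characters after "paka": p, r, t.
That node has 3 child edges.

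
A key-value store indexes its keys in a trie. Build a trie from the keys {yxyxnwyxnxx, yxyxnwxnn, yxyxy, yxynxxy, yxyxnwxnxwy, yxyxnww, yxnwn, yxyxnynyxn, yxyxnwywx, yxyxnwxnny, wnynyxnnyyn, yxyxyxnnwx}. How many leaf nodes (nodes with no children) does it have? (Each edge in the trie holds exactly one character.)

Leaves are exactly the stored words that no other stored word extends.
Those words: "wnynyxnnyyn", "yxnwn", "yxynxxy", "yxyxnww", "yxyxnwxnny", "yxyxnwxnxwy", "yxyxnwywx", "yxyxnwyxnxx", "yxyxnynyxn", "yxyxyxnnwx"
Leaf count: 10

10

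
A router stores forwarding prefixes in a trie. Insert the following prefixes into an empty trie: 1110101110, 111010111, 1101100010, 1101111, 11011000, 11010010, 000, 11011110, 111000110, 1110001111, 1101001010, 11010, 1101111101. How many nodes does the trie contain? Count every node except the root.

40

Trie structure (* marks end of a word):
(root)
├─ 0
│  └─ 0
│     └─ 0 *
└─ 1
   └─ 1
      ├─ 0
      │  └─ 1
      │     ├─ 0 *
      │     │  └─ 0
      │     │     └─ 1
      │     │        └─ 0 *
      │     │           └─ 1
      │     │              └─ 0 *
      │     └─ 1
      │        ├─ 0
      │        │  └─ 0
      │        │     └─ 0 *
      │        │        └─ 1
      │        │           └─ 0 *
      │        └─ 1
      │           └─ 1 *
      │              ├─ 0 *
      │              └─ 1
      │                 └─ 0
      │                    └─ 1 *
      └─ 1
         └─ 0
            ├─ 0
            │  └─ 0
            │     └─ 1
            │        └─ 1
            │           ├─ 0 *
            │           └─ 1
            │              └─ 1 *
            └─ 1
               └─ 0
                  └─ 1
                     └─ 1
                        └─ 1 *
                           └─ 0 *
Counting every labelled node above: 40.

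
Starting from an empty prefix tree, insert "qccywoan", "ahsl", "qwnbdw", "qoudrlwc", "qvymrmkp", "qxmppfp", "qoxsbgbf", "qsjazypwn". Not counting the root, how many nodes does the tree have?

Trace insertions, counting only characters that open a new branch:
  "qccywoan" → 8 new (q, c, c, y, w, o, a, n)
  "ahsl" → 4 new (a, h, s, l)
  "qwnbdw" → prefix "q" already present; 5 new (w, n, b, d, w)
  "qoudrlwc" → prefix "q" already present; 7 new (o, u, d, r, l, w, c)
  "qvymrmkp" → prefix "q" already present; 7 new (v, y, m, r, m, k, p)
  "qxmppfp" → prefix "q" already present; 6 new (x, m, p, p, f, p)
  "qoxsbgbf" → prefix "qo" already present; 6 new (x, s, b, g, b, f)
  "qsjazypwn" → prefix "q" already present; 8 new (s, j, a, z, y, p, w, n)
Total nodes = 8 + 4 + 5 + 7 + 7 + 6 + 6 + 8 = 51

51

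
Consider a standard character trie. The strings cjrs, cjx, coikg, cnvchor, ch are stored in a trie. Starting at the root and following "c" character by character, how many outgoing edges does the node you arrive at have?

Walk "c" from the root, arriving at one node.
Distinct next characters after "c": h, j, n, o.
That node has 4 child edges.

4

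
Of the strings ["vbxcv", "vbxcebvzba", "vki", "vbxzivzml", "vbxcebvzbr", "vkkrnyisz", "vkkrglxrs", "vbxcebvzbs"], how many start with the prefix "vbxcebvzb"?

3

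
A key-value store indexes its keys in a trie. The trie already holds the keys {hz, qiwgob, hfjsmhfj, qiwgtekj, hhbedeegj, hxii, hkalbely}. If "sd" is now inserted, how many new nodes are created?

"sd" shares no prefix with any stored word, so all 2 characters open new nodes.
2 − 0 = 2 new nodes.

2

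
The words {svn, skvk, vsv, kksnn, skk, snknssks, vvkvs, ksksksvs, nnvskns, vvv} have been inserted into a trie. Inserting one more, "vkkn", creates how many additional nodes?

3

"v" is already a path in the trie; the remaining "kkn" must be added.
New nodes needed: |"vkkn"| − 1 = 4 − 1 = 3.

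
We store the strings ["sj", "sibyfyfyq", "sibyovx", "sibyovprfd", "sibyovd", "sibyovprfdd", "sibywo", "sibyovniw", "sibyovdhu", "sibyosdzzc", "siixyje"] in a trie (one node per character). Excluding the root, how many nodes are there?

36

Count nodes per top-level branch (shared prefixes stored once):
  's'-branch (sibyfyfyq, sibyosdzzc, sibyovd, sibyovdhu, sibyovniw, sibyovprfd, sibyovprfdd, sibyovx, sibywo, siixyje, sj): 36 nodes
Sum: 36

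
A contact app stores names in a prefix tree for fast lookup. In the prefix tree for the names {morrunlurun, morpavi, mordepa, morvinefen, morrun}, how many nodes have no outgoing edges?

4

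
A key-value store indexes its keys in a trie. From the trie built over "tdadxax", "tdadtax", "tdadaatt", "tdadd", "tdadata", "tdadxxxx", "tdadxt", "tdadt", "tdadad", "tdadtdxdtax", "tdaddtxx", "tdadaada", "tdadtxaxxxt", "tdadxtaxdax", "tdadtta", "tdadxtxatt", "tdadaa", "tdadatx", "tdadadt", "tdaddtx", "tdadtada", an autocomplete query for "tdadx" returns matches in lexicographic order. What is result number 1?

Words with prefix "tdadx", in lexicographic order: "tdadxax", "tdadxt", "tdadxtaxdax", "tdadxtxatt", "tdadxxxx"
Position 1: tdadxax

tdadxax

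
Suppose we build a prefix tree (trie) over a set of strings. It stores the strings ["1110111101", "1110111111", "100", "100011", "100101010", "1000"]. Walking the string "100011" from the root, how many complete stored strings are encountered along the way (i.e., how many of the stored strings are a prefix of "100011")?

Traverse "100011" character by character; count nodes along the way that are marked as word ends.
Prefixes of the query that are stored words: "100", "1000", "100011"
Count: 3

3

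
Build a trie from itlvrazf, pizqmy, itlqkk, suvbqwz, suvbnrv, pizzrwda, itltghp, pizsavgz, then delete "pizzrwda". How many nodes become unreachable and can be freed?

After clearing the end-marker at "pizzrwda", prune upward until reaching a node still needed by another word.
The suffix "zrwda" (5 nodes) is used only by "pizzrwda"; the node for "piz" still has the child "q", so pruning stops there.
Nodes removed: 5

5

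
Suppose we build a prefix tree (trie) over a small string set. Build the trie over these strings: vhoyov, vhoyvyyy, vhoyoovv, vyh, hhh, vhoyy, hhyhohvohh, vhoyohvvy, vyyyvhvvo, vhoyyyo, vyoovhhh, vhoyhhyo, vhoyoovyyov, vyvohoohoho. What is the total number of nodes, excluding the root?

63

Trace insertions, counting only characters that open a new branch:
  "vhoyov" → 6 new (v, h, o, y, o, v)
  "vhoyvyyy" → prefix "vhoy" already present; 4 new (v, y, y, y)
  "vhoyoovv" → prefix "vhoyo" already present; 3 new (o, v, v)
  "vyh" → prefix "v" already present; 2 new (y, h)
  "hhh" → 3 new (h, h, h)
  "vhoyy" → prefix "vhoy" already present; 1 new (y)
  "hhyhohvohh" → prefix "hh" already present; 8 new (y, h, o, h, v, o, h, h)
  "vhoyohvvy" → prefix "vhoyo" already present; 4 new (h, v, v, y)
  "vyyyvhvvo" → prefix "vy" already present; 7 new (y, y, v, h, v, v, o)
  "vhoyyyo" → prefix "vhoyy" already present; 2 new (y, o)
  "vyoovhhh" → prefix "vy" already present; 6 new (o, o, v, h, h, h)
  "vhoyhhyo" → prefix "vhoy" already present; 4 new (h, h, y, o)
  "vhoyoovyyov" → prefix "vhoyoov" already present; 4 new (y, y, o, v)
  "vyvohoohoho" → prefix "vy" already present; 9 new (v, o, h, o, o, h, o, h, o)
Total nodes = 6 + 4 + 3 + 2 + 3 + 1 + 8 + 4 + 7 + 2 + 6 + 4 + 4 + 9 = 63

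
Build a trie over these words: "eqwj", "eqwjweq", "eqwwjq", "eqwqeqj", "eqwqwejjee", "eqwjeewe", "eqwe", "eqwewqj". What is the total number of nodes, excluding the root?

Count nodes per top-level branch (shared prefixes stored once):
  'e'-branch (eqwe, eqwewqj, eqwj, eqwjeewe, eqwjweq, eqwqeqj, eqwqwejjee, eqwwjq): 28 nodes
Sum: 28

28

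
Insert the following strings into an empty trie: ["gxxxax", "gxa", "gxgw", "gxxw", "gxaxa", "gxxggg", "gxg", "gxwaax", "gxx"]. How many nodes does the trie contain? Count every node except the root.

19

Insert word by word; a character creates a node only if that edge doesn't already exist:
  "gxxxax" → 6 new (g, x, x, x, a, x)
  "gxa" → prefix "gx" already present; 1 new (a)
  "gxgw" → prefix "gx" already present; 2 new (g, w)
  "gxxw" → prefix "gxx" already present; 1 new (w)
  "gxaxa" → prefix "gxa" already present; 2 new (x, a)
  "gxxggg" → prefix "gxx" already present; 3 new (g, g, g)
  "gxg" → prefix "gxg" already present; 0 new (none)
  "gxwaax" → prefix "gx" already present; 4 new (w, a, a, x)
  "gxx" → prefix "gxx" already present; 0 new (none)
Total nodes = 6 + 1 + 2 + 1 + 2 + 3 + 0 + 4 + 0 = 19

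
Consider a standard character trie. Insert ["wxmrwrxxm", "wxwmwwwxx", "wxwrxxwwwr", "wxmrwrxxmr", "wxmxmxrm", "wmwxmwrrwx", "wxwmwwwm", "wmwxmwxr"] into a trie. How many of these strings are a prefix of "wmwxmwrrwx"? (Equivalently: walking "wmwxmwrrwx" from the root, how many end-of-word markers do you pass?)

1

Check each prefix of "wmwxmwrrwx" against the stored set — each match is an end-marker on the path.
Prefixes of the query that are stored words: "wmwxmwrrwx"
Count: 1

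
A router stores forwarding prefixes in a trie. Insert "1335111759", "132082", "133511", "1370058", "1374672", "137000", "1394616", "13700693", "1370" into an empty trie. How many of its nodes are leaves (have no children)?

7

Leaves are exactly the stored words that no other stored word extends.
Those words: "132082", "1335111759", "137000", "1370058", "13700693", "1374672", "1394616"
Leaf count: 7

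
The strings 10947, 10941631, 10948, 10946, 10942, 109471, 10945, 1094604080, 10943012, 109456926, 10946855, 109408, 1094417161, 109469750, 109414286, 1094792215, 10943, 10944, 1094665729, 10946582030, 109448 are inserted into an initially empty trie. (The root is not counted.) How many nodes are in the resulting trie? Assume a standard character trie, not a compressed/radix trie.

63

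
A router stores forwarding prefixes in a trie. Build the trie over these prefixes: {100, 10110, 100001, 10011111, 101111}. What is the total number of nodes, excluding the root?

Insert word by word; a character creates a node only if that edge doesn't already exist:
  "100" → 3 new (1, 0, 0)
  "10110" → prefix "10" already present; 3 new (1, 1, 0)
  "100001" → prefix "100" already present; 3 new (0, 0, 1)
  "10011111" → prefix "100" already present; 5 new (1, 1, 1, 1, 1)
  "101111" → prefix "1011" already present; 2 new (1, 1)
Total nodes = 3 + 3 + 3 + 5 + 2 = 16

16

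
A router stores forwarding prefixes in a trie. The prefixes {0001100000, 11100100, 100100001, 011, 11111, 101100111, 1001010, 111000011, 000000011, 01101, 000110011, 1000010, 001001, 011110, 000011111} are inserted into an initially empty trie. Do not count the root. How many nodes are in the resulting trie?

69

For each word, the new-node count is its length minus the longest prefix already in the trie:
  "0001100000" → 10 new (0, 0, 0, 1, 1, 0, 0, 0, 0, 0)
  "11100100" → 8 new (1, 1, 1, 0, 0, 1, 0, 0)
  "100100001" → prefix "1" already present; 8 new (0, 0, 1, 0, 0, 0, 0, 1)
  "011" → prefix "0" already present; 2 new (1, 1)
  "11111" → prefix "111" already present; 2 new (1, 1)
  "101100111" → prefix "10" already present; 7 new (1, 1, 0, 0, 1, 1, 1)
  "1001010" → prefix "10010" already present; 2 new (1, 0)
  "111000011" → prefix "11100" already present; 4 new (0, 0, 1, 1)
  "000000011" → prefix "000" already present; 6 new (0, 0, 0, 0, 1, 1)
  "01101" → prefix "011" already present; 2 new (0, 1)
  "000110011" → prefix "0001100" already present; 2 new (1, 1)
  "1000010" → prefix "100" already present; 4 new (0, 0, 1, 0)
  "001001" → prefix "00" already present; 4 new (1, 0, 0, 1)
  "011110" → prefix "011" already present; 3 new (1, 1, 0)
  "000011111" → prefix "0000" already present; 5 new (1, 1, 1, 1, 1)
Total nodes = 10 + 8 + 8 + 2 + 2 + 7 + 2 + 4 + 6 + 2 + 2 + 4 + 4 + 3 + 5 = 69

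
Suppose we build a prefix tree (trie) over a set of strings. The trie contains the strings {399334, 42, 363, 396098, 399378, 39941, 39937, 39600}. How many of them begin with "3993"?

3

Filter for entries beginning with "3993":
Matches: "399334", "39937", "399378"
Count: 3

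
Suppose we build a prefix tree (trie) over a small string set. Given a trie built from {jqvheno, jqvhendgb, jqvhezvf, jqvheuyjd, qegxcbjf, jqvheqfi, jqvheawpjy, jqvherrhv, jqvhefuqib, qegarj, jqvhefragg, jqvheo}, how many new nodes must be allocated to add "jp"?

Walking "jp" from the root, the first 1 characters ("j") follow existing edges; "p" is the first miss.
So 2 − 1 = 1 new nodes.

1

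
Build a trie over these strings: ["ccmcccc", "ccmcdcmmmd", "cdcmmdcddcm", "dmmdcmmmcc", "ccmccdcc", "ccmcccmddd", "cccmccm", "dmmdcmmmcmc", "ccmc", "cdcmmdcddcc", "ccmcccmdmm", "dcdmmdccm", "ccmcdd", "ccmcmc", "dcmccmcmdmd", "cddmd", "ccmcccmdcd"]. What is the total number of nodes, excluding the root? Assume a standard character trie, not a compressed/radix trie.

75

For each word, the new-node count is its length minus the longest prefix already in the trie:
  "ccmcccc" → 7 new (c, c, m, c, c, c, c)
  "ccmcdcmmmd" → prefix "ccmc" already present; 6 new (d, c, m, m, m, d)
  "cdcmmdcddcm" → prefix "c" already present; 10 new (d, c, m, m, d, c, d, d, c, m)
  "dmmdcmmmcc" → 10 new (d, m, m, d, c, m, m, m, c, c)
  "ccmccdcc" → prefix "ccmcc" already present; 3 new (d, c, c)
  "ccmcccmddd" → prefix "ccmccc" already present; 4 new (m, d, d, d)
  "cccmccm" → prefix "cc" already present; 5 new (c, m, c, c, m)
  "dmmdcmmmcmc" → prefix "dmmdcmmmc" already present; 2 new (m, c)
  "ccmc" → prefix "ccmc" already present; 0 new (none)
  "cdcmmdcddcc" → prefix "cdcmmdcddc" already present; 1 new (c)
  "ccmcccmdmm" → prefix "ccmcccmd" already present; 2 new (m, m)
  "dcdmmdccm" → prefix "d" already present; 8 new (c, d, m, m, d, c, c, m)
  "ccmcdd" → prefix "ccmcd" already present; 1 new (d)
  "ccmcmc" → prefix "ccmc" already present; 2 new (m, c)
  "dcmccmcmdmd" → prefix "dc" already present; 9 new (m, c, c, m, c, m, d, m, d)
  "cddmd" → prefix "cd" already present; 3 new (d, m, d)
  "ccmcccmdcd" → prefix "ccmcccmd" already present; 2 new (c, d)
Total nodes = 7 + 6 + 10 + 10 + 3 + 4 + 5 + 2 + 0 + 1 + 2 + 8 + 1 + 2 + 9 + 3 + 2 = 75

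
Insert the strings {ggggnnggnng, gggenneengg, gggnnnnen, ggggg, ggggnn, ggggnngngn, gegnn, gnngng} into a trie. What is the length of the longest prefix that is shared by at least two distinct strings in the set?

7

The deepest shared node is where two words last agree before diverging.
e.g. "ggggnnggnng" and "ggggnngngn" share the prefix "ggggnng" of length 7; no pair shares a longer one.
Longest shared-prefix length: 7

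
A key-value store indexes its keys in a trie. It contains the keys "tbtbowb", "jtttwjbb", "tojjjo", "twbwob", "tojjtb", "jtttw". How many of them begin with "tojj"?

2

Traverse to the node for "tojj", then collect every word in that subtree.
Words under "tojj": tojjjo, tojjtb
Count: 2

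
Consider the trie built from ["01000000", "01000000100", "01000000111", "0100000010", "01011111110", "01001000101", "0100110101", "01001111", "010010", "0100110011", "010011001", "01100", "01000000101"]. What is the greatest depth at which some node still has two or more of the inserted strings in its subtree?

The deepest shared node is where two words last agree before diverging.
"0100000010" and "01000000100" agree on "0100000010" (10 characters) before diverging; nothing deeper is shared.
Longest shared-prefix length: 10

10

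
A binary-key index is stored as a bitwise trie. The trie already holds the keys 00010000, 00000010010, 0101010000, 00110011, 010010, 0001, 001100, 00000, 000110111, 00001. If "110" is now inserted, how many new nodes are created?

Nothing in the trie begins with "1"; the whole of "110" is new.
3 − 0 = 3 new nodes.

3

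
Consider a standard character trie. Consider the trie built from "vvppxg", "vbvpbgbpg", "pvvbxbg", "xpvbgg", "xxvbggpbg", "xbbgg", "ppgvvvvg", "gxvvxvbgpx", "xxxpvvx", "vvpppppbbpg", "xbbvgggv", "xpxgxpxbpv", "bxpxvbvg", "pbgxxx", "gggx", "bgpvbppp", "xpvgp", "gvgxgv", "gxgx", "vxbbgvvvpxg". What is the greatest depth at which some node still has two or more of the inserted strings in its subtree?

4

The deepest shared node is where two words last agree before diverging.
"vvpppppbbpg" and "vvppxg" agree on "vvpp" (4 characters) before diverging; nothing deeper is shared.
Longest shared-prefix length: 4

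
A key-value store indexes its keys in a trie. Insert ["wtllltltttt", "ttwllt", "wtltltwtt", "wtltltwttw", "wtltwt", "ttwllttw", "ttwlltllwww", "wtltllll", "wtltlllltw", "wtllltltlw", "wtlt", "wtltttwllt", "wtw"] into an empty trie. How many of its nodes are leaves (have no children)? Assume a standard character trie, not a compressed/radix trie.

9

Leaves are exactly the stored words that no other stored word extends.
Those words: "ttwlltllwww", "ttwllttw", "wtllltltlw", "wtllltltttt", "wtltlllltw", "wtltltwttw", "wtltttwllt", "wtltwt", "wtw"
Leaf count: 9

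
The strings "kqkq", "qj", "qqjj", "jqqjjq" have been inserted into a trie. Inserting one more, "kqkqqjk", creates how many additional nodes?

3

The longest prefix of "kqkqqjk" already in the trie is "kqkq" (length 4).
So 7 − 4 = 3 new nodes.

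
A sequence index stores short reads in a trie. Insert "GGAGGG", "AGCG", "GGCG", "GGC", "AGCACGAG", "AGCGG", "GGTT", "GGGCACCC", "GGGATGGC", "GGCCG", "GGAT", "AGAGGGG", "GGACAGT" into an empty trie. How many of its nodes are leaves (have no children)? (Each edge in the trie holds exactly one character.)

11

A leaf is a node with no children — equivalently, the end of a word that is not a proper prefix of any other stored word.
Those words: "AGAGGGG", "AGCACGAG", "AGCGG", "GGACAGT", "GGAGGG", "GGAT", "GGCCG", "GGCG", "GGGATGGC", "GGGCACCC", "GGTT"
Leaf count: 11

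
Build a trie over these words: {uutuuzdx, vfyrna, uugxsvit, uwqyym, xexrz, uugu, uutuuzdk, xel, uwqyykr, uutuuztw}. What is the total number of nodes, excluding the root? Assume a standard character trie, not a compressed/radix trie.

Trie structure (* marks end of a word):
(root)
├─ u
│  ├─ u
│  │  ├─ g
│  │  │  ├─ u *
│  │  │  └─ x
│  │  │     └─ s
│  │  │        └─ v
│  │  │           └─ i
│  │  │              └─ t *
│  │  └─ t
│  │     └─ u
│  │        └─ u
│  │           └─ z
│  │              ├─ d
│  │              │  ├─ k *
│  │              │  └─ x *
│  │              └─ t
│  │                 └─ w *
│  └─ w
│     └─ q
│        └─ y
│           └─ y
│              ├─ k
│              │  └─ r *
│              └─ m *
├─ v
│  └─ f
│     └─ y
│        └─ r
│           └─ n
│              └─ a *
└─ x
   └─ e
      ├─ l *
      └─ x
         └─ r
            └─ z *
Counting every labelled node above: 37.

37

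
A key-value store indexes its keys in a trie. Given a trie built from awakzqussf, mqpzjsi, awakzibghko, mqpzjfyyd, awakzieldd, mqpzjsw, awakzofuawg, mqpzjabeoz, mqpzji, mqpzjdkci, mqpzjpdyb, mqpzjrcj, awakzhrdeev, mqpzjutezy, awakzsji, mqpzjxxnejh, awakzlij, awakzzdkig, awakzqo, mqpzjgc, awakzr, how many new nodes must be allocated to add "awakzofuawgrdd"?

The longest prefix of "awakzofuawgrdd" already in the trie is "awakzofuawg" (length 11).
New nodes needed: |"awakzofuawgrdd"| − 11 = 14 − 11 = 3.

3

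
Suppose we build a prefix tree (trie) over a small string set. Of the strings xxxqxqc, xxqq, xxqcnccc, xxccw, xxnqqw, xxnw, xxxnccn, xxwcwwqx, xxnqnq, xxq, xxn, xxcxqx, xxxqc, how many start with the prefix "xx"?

13

Walk to "xx"; the words in its subtree are exactly those with that prefix.
Words under "xx": xxccw, xxcxqx, xxn, xxnqnq, xxnqqw, xxnw, xxq, xxqcnccc, xxqq, xxwcwwqx, xxxnccn, xxxqc, xxxqxqc
Count: 13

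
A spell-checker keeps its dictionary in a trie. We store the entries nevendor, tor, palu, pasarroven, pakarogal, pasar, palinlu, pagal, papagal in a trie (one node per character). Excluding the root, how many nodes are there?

Count nodes per top-level branch (shared prefixes stored once):
  'n'-branch (nevendor): 8 nodes
  'p'-branch (pagal, pakarogal, palinlu, palu, papagal, pasar, pasarroven): 31 nodes
  't'-branch (tor): 3 nodes
Sum: 42

42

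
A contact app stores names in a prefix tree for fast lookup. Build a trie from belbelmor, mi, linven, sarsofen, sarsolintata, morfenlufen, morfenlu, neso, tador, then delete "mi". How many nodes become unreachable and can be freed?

1

After clearing the end-marker at "mi", prune upward until reaching a node still needed by another word.
The suffix "i" (1 node) is used only by "mi"; the node for "m" still has the child "o", so pruning stops there.
Nodes removed: 1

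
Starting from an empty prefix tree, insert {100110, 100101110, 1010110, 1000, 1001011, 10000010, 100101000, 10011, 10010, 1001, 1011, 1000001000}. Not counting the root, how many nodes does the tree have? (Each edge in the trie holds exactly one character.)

Trie structure (* marks end of a word):
(root)
└─ 1
   └─ 0
      ├─ 0
      │  ├─ 0 *
      │  │  └─ 0
      │  │     └─ 0
      │  │        └─ 1
      │  │           └─ 0 *
      │  │              └─ 0
      │  │                 └─ 0 *
      │  └─ 1 *
      │     ├─ 0 *
      │     │  └─ 1
      │     │     ├─ 0
      │     │     │  └─ 0
      │     │     │     └─ 0 *
      │     │     └─ 1 *
      │     │        └─ 1
      │     │           └─ 0 *
      │     └─ 1 *
      │        └─ 0 *
      └─ 1
         ├─ 0
         │  └─ 1
         │     └─ 1
         │        └─ 0 *
         └─ 1 *
Counting every labelled node above: 27.

27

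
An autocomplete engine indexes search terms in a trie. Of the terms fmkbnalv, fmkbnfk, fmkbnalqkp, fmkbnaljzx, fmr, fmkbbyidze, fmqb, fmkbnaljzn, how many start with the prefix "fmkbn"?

Walk to "fmkbn"; the words in its subtree are exactly those with that prefix.
Words under "fmkbn": fmkbnaljzn, fmkbnaljzx, fmkbnalqkp, fmkbnalv, fmkbnfk
Count: 5

5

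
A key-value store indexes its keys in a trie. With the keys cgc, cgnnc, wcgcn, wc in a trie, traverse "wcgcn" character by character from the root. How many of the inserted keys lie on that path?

2

Check each prefix of "wcgcn" against the stored set — each match is an end-marker on the path.
Prefixes of the query that are stored words: "wc", "wcgcn"
Count: 2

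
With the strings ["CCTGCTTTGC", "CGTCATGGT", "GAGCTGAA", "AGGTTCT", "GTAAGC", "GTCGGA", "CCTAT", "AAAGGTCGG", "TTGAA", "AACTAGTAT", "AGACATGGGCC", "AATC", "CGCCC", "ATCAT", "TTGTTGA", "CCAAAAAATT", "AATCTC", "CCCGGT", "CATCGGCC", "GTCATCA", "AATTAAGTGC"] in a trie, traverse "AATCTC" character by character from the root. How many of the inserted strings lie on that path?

Check each prefix of "AATCTC" against the stored set — each match is an end-marker on the path.
Prefixes of the query that are stored words: "AATC", "AATCTC"
Count: 2

2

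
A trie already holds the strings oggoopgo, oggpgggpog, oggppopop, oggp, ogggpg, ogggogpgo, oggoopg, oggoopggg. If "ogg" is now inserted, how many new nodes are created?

0

"ogg" is already a full path in the trie; only an end-marker is added.
No new nodes are needed: 0.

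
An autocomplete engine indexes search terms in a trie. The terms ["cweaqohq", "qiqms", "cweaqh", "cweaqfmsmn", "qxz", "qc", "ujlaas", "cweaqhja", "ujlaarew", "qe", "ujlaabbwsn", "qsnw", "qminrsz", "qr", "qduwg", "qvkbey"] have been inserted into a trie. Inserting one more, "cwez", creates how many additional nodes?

1

Walking "cwez" from the root, the first 3 characters ("cwe") follow existing edges; "z" is the first miss.
New nodes needed: |"cwez"| − 3 = 4 − 3 = 1.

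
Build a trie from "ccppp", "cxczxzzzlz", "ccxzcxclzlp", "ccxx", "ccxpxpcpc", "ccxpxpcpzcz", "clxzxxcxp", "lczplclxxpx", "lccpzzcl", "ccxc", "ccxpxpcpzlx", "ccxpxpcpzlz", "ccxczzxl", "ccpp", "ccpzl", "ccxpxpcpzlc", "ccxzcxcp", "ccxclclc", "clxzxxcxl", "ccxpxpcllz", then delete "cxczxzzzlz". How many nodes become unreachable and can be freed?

9

After clearing the end-marker at "cxczxzzzlz", prune upward until reaching a node still needed by another word.
The suffix "xczxzzzlz" (9 nodes) is used only by "cxczxzzzlz"; the node for "c" still has the child "c", so pruning stops there.
Nodes removed: 9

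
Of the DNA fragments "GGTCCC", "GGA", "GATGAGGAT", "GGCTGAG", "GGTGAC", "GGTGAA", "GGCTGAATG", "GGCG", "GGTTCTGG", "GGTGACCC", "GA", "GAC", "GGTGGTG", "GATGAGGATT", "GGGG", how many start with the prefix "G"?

15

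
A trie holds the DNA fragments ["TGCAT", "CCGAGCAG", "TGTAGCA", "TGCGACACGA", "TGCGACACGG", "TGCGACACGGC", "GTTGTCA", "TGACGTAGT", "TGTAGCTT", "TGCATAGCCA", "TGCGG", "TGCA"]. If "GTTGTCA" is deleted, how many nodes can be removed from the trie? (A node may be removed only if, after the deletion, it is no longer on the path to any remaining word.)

A node on "GTTGTCA"'s path can go only if nothing else ends at it or branches off below it.
No other word shares any prefix with "GTTGTCA", so all 7 of its nodes go.
Nodes removed: 7

7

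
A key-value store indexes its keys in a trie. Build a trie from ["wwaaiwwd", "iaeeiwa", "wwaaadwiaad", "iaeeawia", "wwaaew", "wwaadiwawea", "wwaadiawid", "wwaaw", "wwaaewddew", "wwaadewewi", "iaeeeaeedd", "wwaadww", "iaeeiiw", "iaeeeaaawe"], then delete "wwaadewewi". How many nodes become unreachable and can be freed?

5

Walk "wwaadewewi" from the leaf back toward the root, removing each node that no remaining word uses.
The suffix "ewewi" (5 nodes) is used only by "wwaadewewi"; the node for "wwaad" still has the child "i", so pruning stops there.
Nodes removed: 5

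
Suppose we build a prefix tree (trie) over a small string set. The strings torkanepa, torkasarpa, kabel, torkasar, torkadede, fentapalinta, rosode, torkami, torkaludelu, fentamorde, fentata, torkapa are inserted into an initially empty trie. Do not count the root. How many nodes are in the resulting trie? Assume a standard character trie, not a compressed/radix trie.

58

For each word, the new-node count is its length minus the longest prefix already in the trie:
  "torkanepa" → 9 new (t, o, r, k, a, n, e, p, a)
  "torkasarpa" → prefix "torka" already present; 5 new (s, a, r, p, a)
  "kabel" → 5 new (k, a, b, e, l)
  "torkasar" → prefix "torkasar" already present; 0 new (none)
  "torkadede" → prefix "torka" already present; 4 new (d, e, d, e)
  "fentapalinta" → 12 new (f, e, n, t, a, p, a, l, i, n, t, a)
  "rosode" → 6 new (r, o, s, o, d, e)
  "torkami" → prefix "torka" already present; 2 new (m, i)
  "torkaludelu" → prefix "torka" already present; 6 new (l, u, d, e, l, u)
  "fentamorde" → prefix "fenta" already present; 5 new (m, o, r, d, e)
  "fentata" → prefix "fenta" already present; 2 new (t, a)
  "torkapa" → prefix "torka" already present; 2 new (p, a)
Total nodes = 9 + 5 + 5 + 0 + 4 + 12 + 6 + 2 + 6 + 5 + 2 + 2 = 58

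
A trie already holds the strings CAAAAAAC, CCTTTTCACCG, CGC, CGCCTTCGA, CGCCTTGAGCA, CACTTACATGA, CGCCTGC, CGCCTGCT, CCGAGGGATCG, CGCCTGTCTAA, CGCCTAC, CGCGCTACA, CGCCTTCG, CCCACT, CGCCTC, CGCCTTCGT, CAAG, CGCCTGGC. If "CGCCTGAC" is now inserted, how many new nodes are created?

2

The longest prefix of "CGCCTGAC" already in the trie is "CGCCTG" (length 6).
New nodes needed: |"CGCCTGAC"| − 6 = 8 − 6 = 2.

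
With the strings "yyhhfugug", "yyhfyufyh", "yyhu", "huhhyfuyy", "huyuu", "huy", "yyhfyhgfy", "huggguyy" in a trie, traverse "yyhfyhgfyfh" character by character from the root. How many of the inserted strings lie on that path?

Walk "yyhfyhgfyfh" from the root; an end-of-word marker is hit whenever a stored word is a prefix of "yyhfyhgfyfh".
Prefixes of the query that are stored words: "yyhfyhgfy"
Count: 1

1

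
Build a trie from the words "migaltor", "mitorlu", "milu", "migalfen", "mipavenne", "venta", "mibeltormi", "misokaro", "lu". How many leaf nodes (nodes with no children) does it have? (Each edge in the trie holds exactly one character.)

A leaf is a node with no children — equivalently, the end of a word that is not a proper prefix of any other stored word.
Those words: "lu", "mibeltormi", "migalfen", "migaltor", "milu", "mipavenne", "misokaro", "mitorlu", "venta"
Leaf count: 9

9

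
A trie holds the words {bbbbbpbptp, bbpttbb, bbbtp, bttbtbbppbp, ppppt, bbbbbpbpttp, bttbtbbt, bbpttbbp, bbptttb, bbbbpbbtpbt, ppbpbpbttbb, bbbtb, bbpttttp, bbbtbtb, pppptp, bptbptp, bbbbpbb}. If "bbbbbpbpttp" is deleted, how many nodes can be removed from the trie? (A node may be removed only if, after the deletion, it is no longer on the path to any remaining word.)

2

A node on "bbbbbpbpttp"'s path can go only if nothing else ends at it or branches off below it.
The suffix "tp" (2 nodes) is used only by "bbbbbpbpttp"; the node for "bbbbbpbpt" still has the child "p", so pruning stops there.
Nodes removed: 2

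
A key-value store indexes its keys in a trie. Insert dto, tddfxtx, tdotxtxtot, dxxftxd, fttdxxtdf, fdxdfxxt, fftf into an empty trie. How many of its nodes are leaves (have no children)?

A leaf is a node with no children — equivalently, the end of a word that is not a proper prefix of any other stored word.
Those words: "dto", "dxxftxd", "fdxdfxxt", "fftf", "fttdxxtdf", "tddfxtx", "tdotxtxtot"
Leaf count: 7

7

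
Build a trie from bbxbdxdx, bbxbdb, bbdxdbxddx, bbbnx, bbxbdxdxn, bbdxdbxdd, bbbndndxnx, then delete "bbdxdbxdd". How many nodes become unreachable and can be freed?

0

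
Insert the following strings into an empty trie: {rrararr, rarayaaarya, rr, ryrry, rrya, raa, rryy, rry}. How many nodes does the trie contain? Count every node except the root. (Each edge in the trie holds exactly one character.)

For each word, the new-node count is its length minus the longest prefix already in the trie:
  "rrararr" → 7 new (r, r, a, r, a, r, r)
  "rarayaaarya" → prefix "r" already present; 10 new (a, r, a, y, a, a, a, r, y, a)
  "rr" → prefix "rr" already present; 0 new (none)
  "ryrry" → prefix "r" already present; 4 new (y, r, r, y)
  "rrya" → prefix "rr" already present; 2 new (y, a)
  "raa" → prefix "ra" already present; 1 new (a)
  "rryy" → prefix "rry" already present; 1 new (y)
  "rry" → prefix "rry" already present; 0 new (none)
Total nodes = 7 + 10 + 0 + 4 + 2 + 1 + 1 + 0 = 25

25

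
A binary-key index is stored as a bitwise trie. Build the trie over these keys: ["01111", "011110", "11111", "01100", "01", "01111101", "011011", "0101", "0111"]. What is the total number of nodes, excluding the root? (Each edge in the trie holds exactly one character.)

20

Trie structure (* marks end of a word):
(root)
├─ 0
│  └─ 1 *
│     ├─ 0
│     │  └─ 1 *
│     └─ 1
│        ├─ 0
│        │  ├─ 0 *
│        │  └─ 1
│        │     └─ 1 *
│        └─ 1 *
│           └─ 1 *
│              ├─ 0 *
│              └─ 1
│                 └─ 0
│                    └─ 1 *
└─ 1
   └─ 1
      └─ 1
         └─ 1
            └─ 1 *
Counting every labelled node above: 20.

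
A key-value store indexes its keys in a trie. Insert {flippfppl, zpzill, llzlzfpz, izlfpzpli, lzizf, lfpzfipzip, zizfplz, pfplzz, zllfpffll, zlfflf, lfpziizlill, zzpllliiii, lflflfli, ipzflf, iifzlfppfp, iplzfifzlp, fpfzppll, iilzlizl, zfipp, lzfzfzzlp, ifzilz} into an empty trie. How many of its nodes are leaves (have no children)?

Leaves are exactly the stored words that no other stored word extends.
Those words: "flippfppl", "fpfzppll", "ifzilz", "iifzlfppfp", "iilzlizl", "iplzfifzlp", "ipzflf", "izlfpzpli", "lflflfli", "lfpzfipzip", "lfpziizlill", "llzlzfpz", "lzfzfzzlp", "lzizf", "pfplzz", "zfipp", "zizfplz", "zlfflf", "zllfpffll", "zpzill", "zzpllliiii"
Leaf count: 21

21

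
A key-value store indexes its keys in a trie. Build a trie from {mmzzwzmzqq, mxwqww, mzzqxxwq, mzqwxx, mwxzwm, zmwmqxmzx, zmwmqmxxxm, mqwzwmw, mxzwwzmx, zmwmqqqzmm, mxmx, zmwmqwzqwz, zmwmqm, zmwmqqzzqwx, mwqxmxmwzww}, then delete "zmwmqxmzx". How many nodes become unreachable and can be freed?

4

After clearing the end-marker at "zmwmqxmzx", prune upward until reaching a node still needed by another word.
The suffix "xmzx" (4 nodes) is used only by "zmwmqxmzx"; the node for "zmwmq" still has the child "m", so pruning stops there.
Nodes removed: 4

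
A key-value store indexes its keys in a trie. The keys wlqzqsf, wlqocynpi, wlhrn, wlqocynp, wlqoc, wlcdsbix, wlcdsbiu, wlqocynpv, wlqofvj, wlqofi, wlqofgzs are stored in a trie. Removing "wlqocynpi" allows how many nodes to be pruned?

1

A node on "wlqocynpi"'s path can go only if nothing else ends at it or branches off below it.
The suffix "i" (1 node) is used only by "wlqocynpi"; the node for "wlqocynp" still has the child "v", so pruning stops there.
Nodes removed: 1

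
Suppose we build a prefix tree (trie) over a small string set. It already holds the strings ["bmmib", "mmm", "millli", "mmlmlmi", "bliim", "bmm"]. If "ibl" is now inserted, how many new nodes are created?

3

No existing word starts with "i", so every character of "ibl" needs a new node.
3 − 0 = 3 new nodes.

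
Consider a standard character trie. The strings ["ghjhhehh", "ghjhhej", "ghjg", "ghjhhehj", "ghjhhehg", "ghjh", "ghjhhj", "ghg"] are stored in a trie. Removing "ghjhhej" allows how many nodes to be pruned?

1

After clearing the end-marker at "ghjhhej", prune upward until reaching a node still needed by another word.
The suffix "j" (1 node) is used only by "ghjhhej"; the node for "ghjhhe" still has the child "h", so pruning stops there.
Nodes removed: 1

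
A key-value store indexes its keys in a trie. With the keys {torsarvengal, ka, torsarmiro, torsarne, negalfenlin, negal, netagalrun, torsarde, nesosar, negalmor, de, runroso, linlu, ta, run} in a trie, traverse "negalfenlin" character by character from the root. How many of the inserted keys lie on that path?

Check each prefix of "negalfenlin" against the stored set — each match is an end-marker on the path.
Prefixes of the query that are stored words: "negal", "negalfenlin"
Count: 2

2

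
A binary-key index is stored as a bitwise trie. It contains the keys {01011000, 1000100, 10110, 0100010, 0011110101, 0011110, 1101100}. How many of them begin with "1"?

Walk to "1"; the words in its subtree are exactly those with that prefix.
Words under "1": 1000100, 10110, 1101100
Count: 3

3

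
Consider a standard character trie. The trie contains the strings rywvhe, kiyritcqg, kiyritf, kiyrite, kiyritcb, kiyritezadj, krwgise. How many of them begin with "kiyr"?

5

Traverse to the node for "kiyr", then collect every word in that subtree.
Matches: "kiyritcb", "kiyritcqg", "kiyrite", "kiyritezadj", "kiyritf"
Count: 5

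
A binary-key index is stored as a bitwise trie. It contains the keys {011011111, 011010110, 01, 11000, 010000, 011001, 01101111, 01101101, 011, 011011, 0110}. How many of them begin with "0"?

Walk to "0"; the words in its subtree are exactly those with that prefix.
Words under "0": 01, 010000, 011, 0110, 011001, 011010110, 011011, 01101101, 01101111, 011011111
Count: 10

10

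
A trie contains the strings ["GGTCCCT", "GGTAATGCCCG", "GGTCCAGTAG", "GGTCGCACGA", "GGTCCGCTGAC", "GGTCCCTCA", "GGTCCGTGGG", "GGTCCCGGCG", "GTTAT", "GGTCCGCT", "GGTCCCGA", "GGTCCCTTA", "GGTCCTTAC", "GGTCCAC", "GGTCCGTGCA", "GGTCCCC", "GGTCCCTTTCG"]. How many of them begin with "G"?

Filter for entries beginning with "G":
Words under "G": GGTAATGCCCG, GGTCCAC, GGTCCAGTAG, GGTCCCC, GGTCCCGA, GGTCCCGGCG, GGTCCCT, GGTCCCTCA, GGTCCCTTA, GGTCCCTTTCG, GGTCCGCT, GGTCCGCTGAC, GGTCCGTGCA, GGTCCGTGGG, GGTCCTTAC, GGTCGCACGA, GTTAT
Count: 17

17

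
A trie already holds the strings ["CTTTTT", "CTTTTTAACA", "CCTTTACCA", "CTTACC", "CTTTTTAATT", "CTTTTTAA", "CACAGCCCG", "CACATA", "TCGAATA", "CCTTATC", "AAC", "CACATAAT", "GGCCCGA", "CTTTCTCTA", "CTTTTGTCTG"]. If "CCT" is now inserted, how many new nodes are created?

0

"CCT" is already a full path in the trie; only an end-marker is added.
No new nodes are needed: 0.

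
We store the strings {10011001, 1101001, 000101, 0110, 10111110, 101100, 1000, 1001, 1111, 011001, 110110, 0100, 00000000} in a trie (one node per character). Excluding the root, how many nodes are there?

45

For each word, the new-node count is its length minus the longest prefix already in the trie:
  "10011001" → 8 new (1, 0, 0, 1, 1, 0, 0, 1)
  "1101001" → prefix "1" already present; 6 new (1, 0, 1, 0, 0, 1)
  "000101" → 6 new (0, 0, 0, 1, 0, 1)
  "0110" → prefix "0" already present; 3 new (1, 1, 0)
  "10111110" → prefix "10" already present; 6 new (1, 1, 1, 1, 1, 0)
  "101100" → prefix "1011" already present; 2 new (0, 0)
  "1000" → prefix "100" already present; 1 new (0)
  "1001" → prefix "1001" already present; 0 new (none)
  "1111" → prefix "11" already present; 2 new (1, 1)
  "011001" → prefix "0110" already present; 2 new (0, 1)
  "110110" → prefix "1101" already present; 2 new (1, 0)
  "0100" → prefix "01" already present; 2 new (0, 0)
  "00000000" → prefix "000" already present; 5 new (0, 0, 0, 0, 0)
Total nodes = 8 + 6 + 6 + 3 + 6 + 2 + 1 + 0 + 2 + 2 + 2 + 2 + 5 = 45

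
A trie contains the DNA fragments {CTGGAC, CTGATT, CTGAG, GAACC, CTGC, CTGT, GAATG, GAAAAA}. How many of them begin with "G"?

Filter for entries beginning with "G":
Matches: "GAAAAA", "GAACC", "GAATG"
Count: 3

3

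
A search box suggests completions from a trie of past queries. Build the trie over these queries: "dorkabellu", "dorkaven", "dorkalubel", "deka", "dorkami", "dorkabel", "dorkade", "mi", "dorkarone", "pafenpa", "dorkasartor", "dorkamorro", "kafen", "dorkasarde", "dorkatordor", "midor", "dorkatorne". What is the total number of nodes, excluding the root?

Insert word by word; a character creates a node only if that edge doesn't already exist:
  "dorkabellu" → 10 new (d, o, r, k, a, b, e, l, l, u)
  "dorkaven" → prefix "dorka" already present; 3 new (v, e, n)
  "dorkalubel" → prefix "dorka" already present; 5 new (l, u, b, e, l)
  "deka" → prefix "d" already present; 3 new (e, k, a)
  "dorkami" → prefix "dorka" already present; 2 new (m, i)
  "dorkabel" → prefix "dorkabel" already present; 0 new (none)
  "dorkade" → prefix "dorka" already present; 2 new (d, e)
  "mi" → 2 new (m, i)
  "dorkarone" → prefix "dorka" already present; 4 new (r, o, n, e)
  "pafenpa" → 7 new (p, a, f, e, n, p, a)
  "dorkasartor" → prefix "dorka" already present; 6 new (s, a, r, t, o, r)
  "dorkamorro" → prefix "dorkam" already present; 4 new (o, r, r, o)
  "kafen" → 5 new (k, a, f, e, n)
  "dorkasarde" → prefix "dorkasar" already present; 2 new (d, e)
  "dorkatordor" → prefix "dorka" already present; 6 new (t, o, r, d, o, r)
  "midor" → prefix "mi" already present; 3 new (d, o, r)
  "dorkatorne" → prefix "dorkator" already present; 2 new (n, e)
Total nodes = 10 + 3 + 5 + 3 + 2 + 0 + 2 + 2 + 4 + 7 + 6 + 4 + 5 + 2 + 6 + 3 + 2 = 66

66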